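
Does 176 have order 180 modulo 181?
176^{30} ≡ 1 (mod 181) and 30 < 180, so ord_181(176) = 30 ≠ 180 and 176 is not a primitive root.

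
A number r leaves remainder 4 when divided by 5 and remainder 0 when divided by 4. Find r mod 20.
M = 5 × 4 = 20. M₁ = 4, y₁ ≡ 4 mod 5. M₂ = 5, y₂ ≡ 1 mod 4. r = 4×4×4 + 0×5×1 ≡ 4 mod 20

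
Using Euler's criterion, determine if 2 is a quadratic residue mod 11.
By Euler's criterion: 2^{5} ≡ 10 mod 11. Since this equals -1 (≡ 10), 2 is not a QR.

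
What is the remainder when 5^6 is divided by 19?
By repeated squaring (mod 19): 5^{1}≡5, 5^{2}≡6, 5^{4}≡17. Then 5^{6} = 5^{4+2} ≡ 17 × 6 ≡ 7 (mod 19)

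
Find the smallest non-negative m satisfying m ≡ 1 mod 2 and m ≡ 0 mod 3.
M = 2 × 3 = 6. M₁ = 3, y₁ ≡ 1 mod 2. M₂ = 2, y₂ ≡ 2 mod 3. m = 1×3×1 + 0×2×2 ≡ 3 mod 6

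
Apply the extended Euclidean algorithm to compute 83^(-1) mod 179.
Extended GCD: 83(-69) + 179(32) = 1. So 83^(-1) ≡ -69 ≡ 110 (mod 179). Verify: 83 × 110 = 9130 ≡ 1 (mod 179)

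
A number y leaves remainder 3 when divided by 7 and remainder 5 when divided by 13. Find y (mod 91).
M = 7 × 13 = 91. M₁ = 13, y₁ ≡ 6 (mod 7). M₂ = 7, y₂ ≡ 2 (mod 13). y = 3×13×6 + 5×7×2 ≡ 31 (mod 91)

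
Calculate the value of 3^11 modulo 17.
By repeated squaring mod 17: 3^{1}≡3, 3^{2}≡9, 3^{4}≡13, 3^{8}≡16. Then 3^{11} = 3^{8+2+1} ≡ 16 × 9 × 3 ≡ 7 mod 17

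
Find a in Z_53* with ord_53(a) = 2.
52 has order 2 mod 53 since 52^{2} ≡ 1 (mod 53) and no smaller power works.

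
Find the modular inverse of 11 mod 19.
Since 19 is prime, by Fermat 11^(-1) ≡ 11^{17} ≡ 7 mod 19. Verify: 11 × 7 = 77 ≡ 1 mod 19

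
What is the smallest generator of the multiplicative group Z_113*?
g = 3. For each prime q|112: 3^{56}≡112, 3^{16}≡49, none ≡ 1, so ord_113(3) = 112 and 3 is a primitive root.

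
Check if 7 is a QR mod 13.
By Euler's criterion: 7^{6} ≡ 12 mod 13. Since this equals -1 (≡ 12), 7 is not a QR.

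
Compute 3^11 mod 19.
By repeated squaring mod 19: 3^{1}≡3, 3^{2}≡9, 3^{4}≡5, 3^{8}≡6. Then 3^{11} = 3^{8+2+1} ≡ 6 × 9 × 3 ≡ 10 mod 19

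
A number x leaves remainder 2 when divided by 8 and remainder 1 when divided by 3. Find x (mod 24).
M = 8 × 3 = 24. M₁ = 3, y₁ ≡ 3 (mod 8). M₂ = 8, y₂ ≡ 2 (mod 3). x = 2×3×3 + 1×8×2 ≡ 10 (mod 24)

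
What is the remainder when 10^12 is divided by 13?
Using Fermat: 10^{12} ≡ 1 (mod 13). 12 ≡ 0 (mod 12). So 10^{12} ≡ 10^{0} ≡ 1 (mod 13)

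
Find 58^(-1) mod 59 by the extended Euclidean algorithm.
Extended GCD: 58(-1) + 59(1) = 1. So 58^(-1) ≡ -1 ≡ 58 mod 59. Verify: 58 × 58 = 3364 ≡ 1 mod 59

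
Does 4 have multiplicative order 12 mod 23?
Powers of 4 mod 23: 4^1≡4, 4^2≡16, 4^3≡18, 4^4≡3, 4^5≡12, 4^6≡2, 4^7≡8, 4^8≡9, 4^9≡13, 4^10≡6, 4^11≡1. Already 4^11≡1, so the order is 11 < 12. No, the actual order is 11.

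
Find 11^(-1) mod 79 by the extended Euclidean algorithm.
Extended GCD: 11(36) + 79(-5) = 1. So 11^(-1) ≡ 36 mod 79. Verify: 11 × 36 = 396 ≡ 1 mod 79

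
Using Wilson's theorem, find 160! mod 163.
(162)! = (160)! × (161) × (162) ≡ -1 (mod 163). So (160)! ≡ -1 × [(162)(161)]^(-1) ≡ 81 (mod 163)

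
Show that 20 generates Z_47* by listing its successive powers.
20^1, 20^2, ..., 20^{46} mod 47: [20, 24, 10, 12, 5, 6, 26, 3, 13, 25, 30, 36, 15, 18, 31, 9, 39, 28, 43, 14, 45, 7, 46, 27, 23, 37, 35, 42, 41, 21, 44, 34, 22, 17, 11, 32, 29, 16, 38, 8, 19, 4, 33, 2, 40, 1]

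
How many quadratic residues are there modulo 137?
For prime 137, there are (p-1)/2 = (137-1)/2 = 68 quadratic residues (excluding 0).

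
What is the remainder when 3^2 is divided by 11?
3^{2} = 9 ≡ 9 (mod 11)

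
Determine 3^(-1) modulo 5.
Since 5 is prime, by Fermat 3^(-1) ≡ 3^{3} ≡ 2 (mod 5). Verify: 3 × 2 = 6 ≡ 1 (mod 5)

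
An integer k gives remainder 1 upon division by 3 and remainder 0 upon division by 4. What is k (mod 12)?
M = 3 × 4 = 12. M₁ = 4, y₁ ≡ 1 (mod 3). M₂ = 3, y₂ ≡ 3 (mod 4). k = 1×4×1 + 0×3×3 ≡ 4 (mod 12)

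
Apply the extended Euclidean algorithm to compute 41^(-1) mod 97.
Extended GCD: 41(-26) + 97(11) = 1. So 41^(-1) ≡ -26 ≡ 71 (mod 97). Verify: 41 × 71 = 2911 ≡ 1 (mod 97)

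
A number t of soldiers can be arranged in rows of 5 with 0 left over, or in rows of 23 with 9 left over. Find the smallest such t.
M = 5 × 23 = 115. M₁ = 23, y₁ ≡ 2 (mod 5). M₂ = 5, y₂ ≡ 14 (mod 23). t = 0×23×2 + 9×5×14 ≡ 55 (mod 115)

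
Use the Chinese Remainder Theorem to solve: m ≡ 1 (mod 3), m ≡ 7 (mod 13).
M = 3 × 13 = 39. M₁ = 13, y₁ ≡ 1 (mod 3). M₂ = 3, y₂ ≡ 9 (mod 13). m = 1×13×1 + 7×3×9 ≡ 7 (mod 39)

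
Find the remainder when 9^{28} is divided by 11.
By Fermat: 9^{10} ≡ 1 (mod 11). 28 = 2×10 + 8. So 9^{28} ≡ 9^{8} ≡ 3 (mod 11)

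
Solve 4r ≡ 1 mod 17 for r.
Since 17 is prime, by Fermat 4^(-1) ≡ 4^{15} ≡ 13 mod 17. Verify: 4 × 13 = 52 ≡ 1 mod 17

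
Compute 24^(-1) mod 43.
Since 43 is prime, by Fermat 24^(-1) ≡ 24^{41} ≡ 9 mod 43. Verify: 24 × 9 = 216 ≡ 1 mod 43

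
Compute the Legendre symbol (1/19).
(1/19) = 1^{9} mod 19 = 1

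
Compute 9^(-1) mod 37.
Since 37 is prime, by Fermat 9^(-1) ≡ 9^{35} ≡ 33 mod 37. Verify: 9 × 33 = 297 ≡ 1 mod 37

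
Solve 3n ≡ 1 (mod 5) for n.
Since 5 is prime, by Fermat 3^(-1) ≡ 3^{3} ≡ 2 (mod 5). Verify: 3 × 2 = 6 ≡ 1 (mod 5)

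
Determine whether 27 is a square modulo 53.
By Euler's criterion: 27^{26} ≡ 52 (mod 53). Since this equals -1 (≡ 52), 27 is not a QR.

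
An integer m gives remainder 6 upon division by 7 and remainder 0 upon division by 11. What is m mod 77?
M = 7 × 11 = 77. M₁ = 11, y₁ ≡ 2 mod 7. M₂ = 7, y₂ ≡ 8 mod 11. m = 6×11×2 + 0×7×8 ≡ 55 mod 77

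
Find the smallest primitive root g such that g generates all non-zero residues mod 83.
g = 2. Powers: [2, 4, 8, 16, 32, 64, ...] generates all 82 non-zero residues.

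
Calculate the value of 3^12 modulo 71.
By repeated squaring (mod 71): 3^{1}≡3, 3^{2}≡9, 3^{4}≡10, 3^{8}≡29. Then 3^{12} = 3^{8+4} ≡ 29 × 10 ≡ 6 (mod 71)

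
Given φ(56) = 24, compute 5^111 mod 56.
By Euler: 5^{24} ≡ 1 (mod 56) since gcd(5, 56) = 1. 111 = 4×24 + 15. So 5^{111} ≡ 5^{15} ≡ 13 (mod 56)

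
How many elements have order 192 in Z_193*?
Number of primitive roots mod 193 = φ(p-1) = φ(192) = 64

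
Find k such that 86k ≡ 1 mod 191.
Since 191 is prime, by Fermat 86^(-1) ≡ 86^{189} ≡ 20 mod 191. Verify: 86 × 20 = 1720 ≡ 1 mod 191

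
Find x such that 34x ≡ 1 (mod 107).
Since 107 is prime, by Fermat 34^(-1) ≡ 34^{105} ≡ 85 (mod 107). Verify: 34 × 85 = 2890 ≡ 1 (mod 107)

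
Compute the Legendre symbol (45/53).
(45/53) = 45^{26} mod 53 = -1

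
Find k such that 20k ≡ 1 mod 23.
Since 23 is prime, by Fermat 20^(-1) ≡ 20^{21} ≡ 15 mod 23. Verify: 20 × 15 = 300 ≡ 1 mod 23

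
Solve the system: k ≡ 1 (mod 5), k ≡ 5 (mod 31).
M = 5 × 31 = 155. M₁ = 31, y₁ ≡ 1 (mod 5). M₂ = 5, y₂ ≡ 25 (mod 31). k = 1×31×1 + 5×5×25 ≡ 36 (mod 155)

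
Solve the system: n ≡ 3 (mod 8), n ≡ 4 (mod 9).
M = 8 × 9 = 72. M₁ = 9, y₁ ≡ 1 (mod 8). M₂ = 8, y₂ ≡ 8 (mod 9). n = 3×9×1 + 4×8×8 ≡ 67 (mod 72)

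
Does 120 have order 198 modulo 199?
ord_199(120) divides 198. For each prime q|198: 120^{99}≡198, 120^{66}≡106, 120^{18}≡18, none ≡ 1. So 120 has order 198 and is a primitive root mod 199.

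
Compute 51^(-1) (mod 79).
Since 79 is prime, by Fermat 51^(-1) ≡ 51^{77} ≡ 31 (mod 79). Verify: 51 × 31 = 1581 ≡ 1 (mod 79)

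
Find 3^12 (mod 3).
By repeated squaring (mod 3): 3^{1}≡0, 3^{2}≡0, 3^{4}≡0, 3^{8}≡0. Then 3^{12} = 3^{8+4} ≡ 0 × 0 ≡ 0 (mod 3)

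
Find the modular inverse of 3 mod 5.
Since 5 is prime, by Fermat 3^(-1) ≡ 3^{3} ≡ 2 (mod 5). Verify: 3 × 2 = 6 ≡ 1 (mod 5)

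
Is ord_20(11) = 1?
Powers of 11 mod 20: 11^1≡11, 11^2≡1. 11^1≡11≢1, so ord ≠ 1. No, the actual order is 2.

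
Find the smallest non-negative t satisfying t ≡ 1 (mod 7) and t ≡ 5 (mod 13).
M = 7 × 13 = 91. M₁ = 13, y₁ ≡ 6 (mod 7). M₂ = 7, y₂ ≡ 2 (mod 13). t = 1×13×6 + 5×7×2 ≡ 57 (mod 91)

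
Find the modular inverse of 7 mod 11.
Since 11 is prime, by Fermat 7^(-1) ≡ 7^{9} ≡ 8 (mod 11). Verify: 7 × 8 = 56 ≡ 1 (mod 11)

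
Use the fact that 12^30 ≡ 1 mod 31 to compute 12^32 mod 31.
By Fermat: 12^{30} ≡ 1 mod 31. So 12^{32} = 12^{30} · 12^{2} ≡ 12^{2} ≡ 20 mod 31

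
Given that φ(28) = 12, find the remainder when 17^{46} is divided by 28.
By Euler: 17^{12} ≡ 1 mod 28 since gcd(17, 28) = 1. 46 = 3×12 + 10. So 17^{46} ≡ 17^{10} ≡ 25 mod 28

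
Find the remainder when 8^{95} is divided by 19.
By Fermat: 8^{18} ≡ 1 (mod 19). 95 = 5×18 + 5. So 8^{95} ≡ 8^{5} ≡ 12 (mod 19)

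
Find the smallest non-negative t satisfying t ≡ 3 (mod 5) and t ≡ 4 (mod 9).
M = 5 × 9 = 45. M₁ = 9, y₁ ≡ 4 (mod 5). M₂ = 5, y₂ ≡ 2 (mod 9). t = 3×9×4 + 4×5×2 ≡ 13 (mod 45)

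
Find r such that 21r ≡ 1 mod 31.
Since 31 is prime, by Fermat 21^(-1) ≡ 21^{29} ≡ 3 mod 31. Verify: 21 × 3 = 63 ≡ 1 mod 31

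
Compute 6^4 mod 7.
6^{4} = 1296 ≡ 1 (mod 7)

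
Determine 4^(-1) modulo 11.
Since 11 is prime, by Fermat 4^(-1) ≡ 4^{9} ≡ 3 (mod 11). Verify: 4 × 3 = 12 ≡ 1 (mod 11)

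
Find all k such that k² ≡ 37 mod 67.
The square roots of 37 mod 67 are 29 and 38. Verify: 29² = 841 ≡ 37 mod 67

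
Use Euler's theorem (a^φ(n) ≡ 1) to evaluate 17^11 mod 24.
By Euler: 17^{8} ≡ 1 mod 24 since gcd(17, 24) = 1. 11 = 1×8 + 3. So 17^{11} ≡ 17^{3} ≡ 17 mod 24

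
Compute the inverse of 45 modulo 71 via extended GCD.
Extended GCD: 45(30) + 71(-19) = 1. So 45^(-1) ≡ 30 mod 71. Verify: 45 × 30 = 1350 ≡ 1 mod 71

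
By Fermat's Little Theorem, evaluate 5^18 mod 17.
By Fermat: 5^{16} ≡ 1 (mod 17). So 5^{18} = 5^{16} · 5^{2} ≡ 5^{2} ≡ 8 (mod 17)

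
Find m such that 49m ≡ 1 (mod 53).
Since 53 is prime, by Fermat 49^(-1) ≡ 49^{51} ≡ 13 (mod 53). Verify: 49 × 13 = 637 ≡ 1 (mod 53)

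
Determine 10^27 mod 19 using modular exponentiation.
Using Fermat: 10^{18} ≡ 1 (mod 19). 27 ≡ 9 (mod 18). So 10^{27} ≡ 10^{9} ≡ 18 (mod 19)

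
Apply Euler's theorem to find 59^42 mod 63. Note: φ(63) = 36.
By Euler: 59^{36} ≡ 1 mod 63 since gcd(59, 63) = 1. 42 = 1×36 + 6. So 59^{42} ≡ 59^{6} ≡ 1 mod 63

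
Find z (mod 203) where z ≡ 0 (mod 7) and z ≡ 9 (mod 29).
M = 7 × 29 = 203. M₁ = 29, y₁ ≡ 1 (mod 7). M₂ = 7, y₂ ≡ 25 (mod 29). z = 0×29×1 + 9×7×25 ≡ 154 (mod 203)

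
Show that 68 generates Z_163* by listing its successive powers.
68^1, 68^2, ..., 68^{162} mod 163: [68, 60, 5, 14, 137, 25, 70, 33, 125, 24, 2, 136, 120, 10, 28, 111, 50, 140, 66, 87, 48, 4, 109, 77, 20, 56, 59, 100, 117, 132, 11, 96, 8, 55, 154, 40, 112, 118, 37, 71, 101, 22, 29, 16, 110, 145, 80, 61, 73, 74, 142, 39, 44, 58, 32, 57, 127, 160, 122, 146, 148, 121, 78, 88, 116, 64, 114, 91, 157, 81, 129, 133, 79, 156, 13, 69, 128, 65, 19, 151, 162, 95, 103, 158, 149, 26, 138, 93, 130, 38, 139, 161, 27, 43, 153, 135, 52, 113, 23, 97, 76, 115, 159, 54, 86, 143, 107, 104, 63, 46, 31, 152, 67, 155, 108, 9, 123, 51, 45, 126, 92, 62, 141, 134, 147, 53, 18, 83, 102, 90, 89, 21, 124, 119, 105, 131, 106, 36, 3, 41, 17, 15, 42, 85, 75, 47, 99, 49, 72, 6, 82, 34, 30, 84, 7, 150, 94, 35, 98, 144, 12, 1]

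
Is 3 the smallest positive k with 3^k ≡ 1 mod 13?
Powers of 3 mod 13: 3^1≡3, 3^2≡9, 3^3≡1. First k with 3^k≡1 is k=3. Yes, ord_13(3) = 3.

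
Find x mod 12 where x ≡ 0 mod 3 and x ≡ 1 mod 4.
M = 3 × 4 = 12. M₁ = 4, y₁ ≡ 1 mod 3. M₂ = 3, y₂ ≡ 3 mod 4. x = 0×4×1 + 1×3×3 ≡ 9 mod 12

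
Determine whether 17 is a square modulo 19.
By Euler's criterion: 17^{9} ≡ 1 mod 19. Since this equals 1, 17 is a QR.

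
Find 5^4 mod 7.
5^{4} = 625 ≡ 2 mod 7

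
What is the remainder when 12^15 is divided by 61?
By repeated squaring (mod 61): 12^{1}≡12, 12^{2}≡22, 12^{4}≡57, 12^{8}≡16. Then 12^{15} = 12^{8+4+2+1} ≡ 16 × 57 × 22 × 12 ≡ 1 (mod 61)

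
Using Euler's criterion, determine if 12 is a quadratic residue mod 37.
By Euler's criterion: 12^{18} ≡ 1 (mod 37). Since this equals 1, 12 is a QR.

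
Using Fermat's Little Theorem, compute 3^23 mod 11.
By Fermat: 3^{10} ≡ 1 (mod 11). 23 = 2×10 + 3. So 3^{23} ≡ 3^{3} ≡ 5 (mod 11)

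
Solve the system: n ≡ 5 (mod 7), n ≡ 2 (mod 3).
M = 7 × 3 = 21. M₁ = 3, y₁ ≡ 5 (mod 7). M₂ = 7, y₂ ≡ 1 (mod 3). n = 5×3×5 + 2×7×1 ≡ 5 (mod 21)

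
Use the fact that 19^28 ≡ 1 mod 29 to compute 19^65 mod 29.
By Fermat: 19^{28} ≡ 1 mod 29. 65 = 2×28 + 9. So 19^{65} ≡ 19^{9} ≡ 11 mod 29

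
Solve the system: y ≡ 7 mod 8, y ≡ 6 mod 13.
M = 8 × 13 = 104. M₁ = 13, y₁ ≡ 5 mod 8. M₂ = 8, y₂ ≡ 5 mod 13. y = 7×13×5 + 6×8×5 ≡ 71 mod 104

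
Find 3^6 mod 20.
By repeated squaring mod 20: 3^{1}≡3, 3^{2}≡9, 3^{4}≡1. Then 3^{6} = 3^{4+2} ≡ 1 × 9 ≡ 9 mod 20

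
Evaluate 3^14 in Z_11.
Using Fermat: 3^{10} ≡ 1 (mod 11). 14 ≡ 4 (mod 10). So 3^{14} ≡ 3^{4} ≡ 4 (mod 11)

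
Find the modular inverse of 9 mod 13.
Since 13 is prime, by Fermat 9^(-1) ≡ 9^{11} ≡ 3 mod 13. Verify: 9 × 3 = 27 ≡ 1 mod 13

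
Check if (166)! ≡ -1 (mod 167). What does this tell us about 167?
(166)! mod 167 = 166. Since this equals -1 (mod 167), Wilson confirms 167 is prime.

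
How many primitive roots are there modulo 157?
A prime p has φ(p-1) primitive roots; here φ(156) = 48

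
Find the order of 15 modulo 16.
Powers of 15 mod 16: 15^1≡15, 15^2≡1. ord_16(15) = 2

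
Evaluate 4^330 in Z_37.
Using Fermat: 4^{36} ≡ 1 (mod 37). 330 ≡ 6 (mod 36). So 4^{330} ≡ 4^{6} ≡ 26 (mod 37)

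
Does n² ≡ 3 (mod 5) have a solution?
By Euler's criterion: 3^{2} ≡ 4 (mod 5). Since this equals -1 (≡ 4), 3 is not a QR.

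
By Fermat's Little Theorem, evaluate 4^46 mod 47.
By Fermat's Little Theorem, 4^{46} ≡ 1 mod 47 since 47 is prime and gcd(4, 47) = 1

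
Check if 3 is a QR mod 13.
By Euler's criterion: 3^{6} ≡ 1 (mod 13). Since this equals 1, 3 is a QR.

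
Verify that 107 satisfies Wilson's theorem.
(106)! mod 107 = 106. Since this equals -1 mod 107, Wilson confirms 107 is prime.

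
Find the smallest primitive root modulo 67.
g = 2. For each prime q|66: 2^{33}≡66, 2^{22}≡37, 2^{6}≡64, none ≡ 1, so ord_67(2) = 66 and 2 is a primitive root.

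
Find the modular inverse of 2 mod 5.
Since 5 is prime, by Fermat 2^(-1) ≡ 2^{3} ≡ 3 mod 5. Verify: 2 × 3 = 6 ≡ 1 mod 5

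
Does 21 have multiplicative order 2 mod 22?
Powers of 21 mod 22: 21^1≡21, 21^2≡1. First k with 21^k≡1 is k=2. Yes, ord_22(21) = 2.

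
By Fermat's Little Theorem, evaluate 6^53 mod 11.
By Fermat: 6^{10} ≡ 1 (mod 11). 53 = 5×10 + 3. So 6^{53} ≡ 6^{3} ≡ 7 (mod 11)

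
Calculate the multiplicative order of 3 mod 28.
Powers of 3 mod 28: 3^1≡3, 3^2≡9, 3^3≡27, 3^4≡25, 3^5≡19, 3^6≡1. So the order of 3 is 6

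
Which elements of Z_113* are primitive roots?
There are φ(112) = 48 primitive roots mod 113: {3, 5, 6, 10, 12, 17, 19, 20, 21, 23, 24, 27, 29, 33, 34, 37, 38, 39, 43, 45, 46, 47, 54, 55, 58, 59, 66, 67, 68, 70, 74, 75, 76, 79, 80, 84, 86, 89, 90, 92, 93, 94, 96, 101, 103, 107, 108, 110}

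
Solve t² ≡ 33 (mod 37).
The square roots of 33 mod 37 are 12 and 25. Verify: 12² = 144 ≡ 33 (mod 37)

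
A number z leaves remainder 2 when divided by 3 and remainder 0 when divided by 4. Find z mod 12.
M = 3 × 4 = 12. M₁ = 4, y₁ ≡ 1 mod 3. M₂ = 3, y₂ ≡ 3 mod 4. z = 2×4×1 + 0×3×3 ≡ 8 mod 12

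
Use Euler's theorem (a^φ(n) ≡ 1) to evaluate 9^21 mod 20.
By Euler: 9^{8} ≡ 1 (mod 20) since gcd(9, 20) = 1. 21 = 2×8 + 5. So 9^{21} ≡ 9^{5} ≡ 9 (mod 20)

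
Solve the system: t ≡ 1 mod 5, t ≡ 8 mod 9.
M = 5 × 9 = 45. M₁ = 9, y₁ ≡ 4 mod 5. M₂ = 5, y₂ ≡ 2 mod 9. t = 1×9×4 + 8×5×2 ≡ 26 mod 45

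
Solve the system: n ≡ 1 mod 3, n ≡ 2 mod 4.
M = 3 × 4 = 12. M₁ = 4, y₁ ≡ 1 mod 3. M₂ = 3, y₂ ≡ 3 mod 4. n = 1×4×1 + 2×3×3 ≡ 10 mod 12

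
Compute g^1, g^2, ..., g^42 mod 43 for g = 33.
33^1, 33^2, ..., 33^{42} mod 43: [33, 14, 32, 24, 18, 35, 37, 17, 2, 23, 28, 21, 5, 36, 27, 31, 34, 4, 3, 13, 42, 10, 29, 11, 19, 25, 8, 6, 26, 41, 20, 15, 22, 38, 7, 16, 12, 9, 39, 40, 30, 1]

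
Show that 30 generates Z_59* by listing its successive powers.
30^1, 30^2, ..., 30^{58} mod 59: [30, 15, 37, 48, 24, 12, 6, 3, 31, 45, 52, 26, 13, 36, 18, 9, 34, 17, 38, 19, 39, 49, 54, 27, 43, 51, 55, 57, 58, 29, 44, 22, 11, 35, 47, 53, 56, 28, 14, 7, 33, 46, 23, 41, 50, 25, 42, 21, 40, 20, 10, 5, 32, 16, 8, 4, 2, 1]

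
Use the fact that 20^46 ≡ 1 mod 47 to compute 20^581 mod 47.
By Fermat: 20^{46} ≡ 1 mod 47. 581 ≡ 29 mod 46. So 20^{581} ≡ 20^{29} ≡ 41 mod 47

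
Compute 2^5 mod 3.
Using Fermat: 2^{2} ≡ 1 (mod 3). 5 ≡ 1 (mod 2). So 2^{5} ≡ 2^{1} ≡ 2 (mod 3)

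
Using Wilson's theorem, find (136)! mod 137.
By Wilson's theorem, (136)! ≡ -1 ≡ 136 mod 137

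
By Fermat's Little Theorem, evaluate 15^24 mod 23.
By Fermat: 15^{22} ≡ 1 (mod 23). So 15^{24} = 15^{22} · 15^{2} ≡ 15^{2} ≡ 18 (mod 23)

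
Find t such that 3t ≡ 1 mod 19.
Since 19 is prime, by Fermat 3^(-1) ≡ 3^{17} ≡ 13 mod 19. Verify: 3 × 13 = 39 ≡ 1 mod 19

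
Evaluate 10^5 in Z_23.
By repeated squaring mod 23: 10^{1}≡10, 10^{2}≡8, 10^{4}≡18. Then 10^{5} = 10^{4+1} ≡ 18 × 10 ≡ 19 mod 23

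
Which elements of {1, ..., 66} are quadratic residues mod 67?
Quadratic residues modulo 67: {1, 4, 6, 9, 10, 14, 15, 16, 17, 19, 21, 22, 23, 24, 25, 26, 29, 33, 35, 36, 37, 39, 40, 47, 49, 54, 55, 56, 59, 60, 62, 64, 65}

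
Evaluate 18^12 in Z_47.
By repeated squaring (mod 47): 18^{1}≡18, 18^{2}≡42, 18^{4}≡25, 18^{8}≡14. Then 18^{12} = 18^{8+4} ≡ 14 × 25 ≡ 21 (mod 47)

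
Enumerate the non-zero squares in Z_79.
Quadratic residues modulo 79: {1, 2, 4, 5, 8, 9, 10, 11, 13, 16, 18, 19, 20, 21, 22, 23, 25, 26, 31, 32, 36, 38, 40, 42, 44, 45, 46, 49, 50, 51, 52, 55, 62, 64, 65, 67, 72, 73, 76}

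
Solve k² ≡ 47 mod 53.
The square roots of 47 mod 53 are 10 and 43. Verify: 10² = 100 ≡ 47 mod 53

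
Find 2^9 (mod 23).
By repeated squaring (mod 23): 2^{1}≡2, 2^{2}≡4, 2^{4}≡16, 2^{8}≡3. Then 2^{9} = 2^{8+1} ≡ 3 × 2 ≡ 6 (mod 23)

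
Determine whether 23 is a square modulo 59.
By Euler's criterion: 23^{29} ≡ 58 (mod 59). Since this equals -1 (≡ 58), 23 is not a QR.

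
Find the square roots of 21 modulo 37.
The square roots of 21 mod 37 are 13 and 24. Verify: 13² = 169 ≡ 21 (mod 37)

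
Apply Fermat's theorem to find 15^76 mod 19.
By Fermat: 15^{18} ≡ 1 mod 19. 76 = 4×18 + 4. So 15^{76} ≡ 15^{4} ≡ 9 mod 19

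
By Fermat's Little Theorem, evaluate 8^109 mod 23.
By Fermat: 8^{22} ≡ 1 mod 23. 109 = 4×22 + 21. So 8^{109} ≡ 8^{21} ≡ 3 mod 23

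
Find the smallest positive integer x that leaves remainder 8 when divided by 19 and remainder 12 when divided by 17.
M = 19 × 17 = 323. M₁ = 17, y₁ ≡ 9 mod 19. M₂ = 19, y₂ ≡ 9 mod 17. x = 8×17×9 + 12×19×9 ≡ 46 mod 323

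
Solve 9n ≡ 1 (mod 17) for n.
Since 17 is prime, by Fermat 9^(-1) ≡ 9^{15} ≡ 2 (mod 17). Verify: 9 × 2 = 18 ≡ 1 (mod 17)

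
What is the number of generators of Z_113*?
Number of primitive roots mod 113 = φ(p-1) = φ(112) = 48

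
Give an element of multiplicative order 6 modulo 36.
5 has order 6 mod 36 since 5^{6} ≡ 1 mod 36 and no smaller power works.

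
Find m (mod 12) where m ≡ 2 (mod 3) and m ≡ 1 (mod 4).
M = 3 × 4 = 12. M₁ = 4, y₁ ≡ 1 (mod 3). M₂ = 3, y₂ ≡ 3 (mod 4). m = 2×4×1 + 1×3×3 ≡ 5 (mod 12)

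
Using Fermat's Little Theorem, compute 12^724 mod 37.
By Fermat: 12^{36} ≡ 1 mod 37. 724 ≡ 4 mod 36. So 12^{724} ≡ 12^{4} ≡ 16 mod 37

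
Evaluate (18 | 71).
(18/71) = 18^{35} mod 71 = 1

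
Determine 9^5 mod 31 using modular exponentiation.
By repeated squaring mod 31: 9^{1}≡9, 9^{2}≡19, 9^{4}≡20. Then 9^{5} = 9^{4+1} ≡ 20 × 9 ≡ 25 mod 31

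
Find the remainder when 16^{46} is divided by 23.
By Fermat: 16^{22} ≡ 1 (mod 23). 46 = 2×22 + 2. So 16^{46} ≡ 16^{2} ≡ 3 (mod 23)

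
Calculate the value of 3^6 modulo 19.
By repeated squaring mod 19: 3^{1}≡3, 3^{2}≡9, 3^{4}≡5. Then 3^{6} = 3^{4+2} ≡ 5 × 9 ≡ 7 mod 19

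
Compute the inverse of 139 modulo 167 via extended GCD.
Extended GCD: 139(-6) + 167(5) = 1. So 139^(-1) ≡ -6 ≡ 161 mod 167. Verify: 139 × 161 = 22379 ≡ 1 mod 167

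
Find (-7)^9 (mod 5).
Using Fermat: (-7)^{4} ≡ 1 (mod 5). 9 ≡ 1 (mod 4). So (-7)^{9} ≡ (-7)^{1} ≡ 3 (mod 5)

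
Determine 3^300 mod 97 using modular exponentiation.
Using Fermat: 3^{96} ≡ 1 mod 97. 300 ≡ 12 mod 96. So 3^{300} ≡ 3^{12} ≡ 75 mod 97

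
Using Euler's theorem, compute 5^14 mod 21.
By Euler: 5^{12} ≡ 1 (mod 21) since gcd(5, 21) = 1. 14 = 1×12 + 2. So 5^{14} ≡ 5^{2} ≡ 4 (mod 21)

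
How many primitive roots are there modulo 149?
Number of primitive roots mod 149 = φ(p-1) = φ(148) = 72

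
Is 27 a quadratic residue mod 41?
By Euler's criterion: 27^{20} ≡ 40 (mod 41). Since this equals -1 (≡ 40), 27 is not a QR.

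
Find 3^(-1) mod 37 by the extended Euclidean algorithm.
Extended GCD: 3(-12) + 37(1) = 1. So 3^(-1) ≡ -12 ≡ 25 mod 37. Verify: 3 × 25 = 75 ≡ 1 mod 37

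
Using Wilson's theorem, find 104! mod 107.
(106)! = (104)! × (105) × (106) ≡ -1 (mod 107). So (104)! ≡ -1 × [(106)(105)]^(-1) ≡ 53 (mod 107)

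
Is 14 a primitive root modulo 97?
ord_97(14) divides 96. For each prime q|96: 14^{48}≡96, 14^{32}≡61, none ≡ 1. So 14 has order 96 and is a primitive root mod 97.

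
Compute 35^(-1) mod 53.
Since 53 is prime, by Fermat 35^(-1) ≡ 35^{51} ≡ 50 mod 53. Verify: 35 × 50 = 1750 ≡ 1 mod 53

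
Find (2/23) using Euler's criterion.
(2/23) = 2^{11} mod 23 = 1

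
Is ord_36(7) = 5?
Powers of 7 mod 36: 7^1≡7, 7^2≡13, 7^3≡19, 7^4≡25, 7^5≡31, 7^6≡1. 7^5≡31≢1, so ord ≠ 5. No, the actual order is 6.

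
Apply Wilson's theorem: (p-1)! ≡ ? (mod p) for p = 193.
By Wilson's theorem, (192)! ≡ -1 ≡ 192 (mod 193)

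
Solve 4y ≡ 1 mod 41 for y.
Since 41 is prime, by Fermat 4^(-1) ≡ 4^{39} ≡ 31 mod 41. Verify: 4 × 31 = 124 ≡ 1 mod 41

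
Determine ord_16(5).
Powers of 5 mod 16: 5^1≡5, 5^2≡9, 5^3≡13, 5^4≡1. ord_16(5) = 4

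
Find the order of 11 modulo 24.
Powers of 11 mod 24: 11^1≡11, 11^2≡1. So the order of 11 is 2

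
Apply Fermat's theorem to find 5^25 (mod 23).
By Fermat: 5^{22} ≡ 1 (mod 23). So 5^{25} = 5^{22} · 5^{3} ≡ 5^{3} ≡ 10 (mod 23)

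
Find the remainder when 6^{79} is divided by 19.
By Fermat: 6^{18} ≡ 1 (mod 19). 79 = 4×18 + 7. So 6^{79} ≡ 6^{7} ≡ 9 (mod 19)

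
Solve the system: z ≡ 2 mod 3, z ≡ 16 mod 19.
M = 3 × 19 = 57. M₁ = 19, y₁ ≡ 1 mod 3. M₂ = 3, y₂ ≡ 13 mod 19. z = 2×19×1 + 16×3×13 ≡ 35 mod 57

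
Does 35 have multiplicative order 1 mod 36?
Powers of 35 mod 36: 35^1≡35, 35^2≡1. 35^1≡35≢1, so ord ≠ 1. No, the actual order is 2.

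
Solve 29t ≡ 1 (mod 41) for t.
Since 41 is prime, by Fermat 29^(-1) ≡ 29^{39} ≡ 17 (mod 41). Verify: 29 × 17 = 493 ≡ 1 (mod 41)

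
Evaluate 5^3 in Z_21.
5^{3} = 125 ≡ 20 (mod 21)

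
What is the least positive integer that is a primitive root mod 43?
g = 3. Powers: [3, 9, 27, 38, 28, 41, ...] generates all 42 non-zero residues.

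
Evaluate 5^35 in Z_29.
Using Fermat: 5^{28} ≡ 1 (mod 29). 35 ≡ 7 (mod 28). So 5^{35} ≡ 5^{7} ≡ 28 (mod 29)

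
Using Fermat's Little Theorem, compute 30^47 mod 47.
By Fermat: 30^{46} ≡ 1 (mod 47). So 30^{47} = 30^{46} · 30^{1} ≡ 30^{1} ≡ 30 (mod 47)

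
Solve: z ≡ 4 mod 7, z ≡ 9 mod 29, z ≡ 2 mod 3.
M = 7 × 29 × 3 = 609. M₁ = 87, y₁ ≡ 5 mod 7. M₂ = 21, y₂ ≡ 18 mod 29. M₃ = 203, y₃ ≡ 2 mod 3. z = 4×87×5 + 9×21×18 + 2×203×2 ≡ 473 mod 609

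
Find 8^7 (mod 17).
By repeated squaring (mod 17): 8^{1}≡8, 8^{2}≡13, 8^{4}≡16. Then 8^{7} = 8^{4+2+1} ≡ 16 × 13 × 8 ≡ 15 (mod 17)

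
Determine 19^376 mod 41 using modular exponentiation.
Using Fermat: 19^{40} ≡ 1 mod 41. 376 ≡ 16 mod 40. So 19^{376} ≡ 19^{16} ≡ 16 mod 41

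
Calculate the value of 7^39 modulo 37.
Using Fermat: 7^{36} ≡ 1 (mod 37). 39 ≡ 3 (mod 36). So 7^{39} ≡ 7^{3} ≡ 10 (mod 37)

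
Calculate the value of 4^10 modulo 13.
By repeated squaring (mod 13): 4^{1}≡4, 4^{2}≡3, 4^{4}≡9, 4^{8}≡3. Then 4^{10} = 4^{8+2} ≡ 3 × 3 ≡ 9 (mod 13)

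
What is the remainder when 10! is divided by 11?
By Wilson's theorem, (10)! ≡ -1 ≡ 10 (mod 11)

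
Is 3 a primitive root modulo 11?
3^{5} ≡ 1 (mod 11) and 5 < 10, so ord_11(3) = 5 ≠ 10 and 3 is not a primitive root.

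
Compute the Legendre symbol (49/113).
(49/113) = 49^{56} mod 113 = 1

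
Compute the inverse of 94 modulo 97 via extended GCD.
Extended GCD: 94(32) + 97(-31) = 1. So 94^(-1) ≡ 32 (mod 97). Verify: 94 × 32 = 3008 ≡ 1 (mod 97)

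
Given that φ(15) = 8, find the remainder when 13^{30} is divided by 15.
By Euler: 13^{8} ≡ 1 (mod 15) since gcd(13, 15) = 1. 30 = 3×8 + 6. So 13^{30} ≡ 13^{6} ≡ 4 (mod 15)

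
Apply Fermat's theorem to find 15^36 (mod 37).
By Fermat's Little Theorem, 15^{36} ≡ 1 (mod 37) since 37 is prime and gcd(15, 37) = 1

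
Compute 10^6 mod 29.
By repeated squaring (mod 29): 10^{1}≡10, 10^{2}≡13, 10^{4}≡24. Then 10^{6} = 10^{4+2} ≡ 24 × 13 ≡ 22 (mod 29)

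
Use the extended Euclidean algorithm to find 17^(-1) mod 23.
Extended GCD: 17(-4) + 23(3) = 1. So 17^(-1) ≡ -4 ≡ 19 (mod 23). Verify: 17 × 19 = 323 ≡ 1 (mod 23)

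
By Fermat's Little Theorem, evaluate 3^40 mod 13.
By Fermat: 3^{12} ≡ 1 mod 13. 40 = 3×12 + 4. So 3^{40} ≡ 3^{4} ≡ 3 mod 13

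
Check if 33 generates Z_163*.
33^{81} ≡ 1 mod 163 and 81 < 162, so ord_163(33) = 81 ≠ 162 and 33 is not a primitive root.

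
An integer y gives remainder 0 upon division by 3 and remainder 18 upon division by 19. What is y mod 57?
M = 3 × 19 = 57. M₁ = 19, y₁ ≡ 1 mod 3. M₂ = 3, y₂ ≡ 13 mod 19. y = 0×19×1 + 18×3×13 ≡ 18 mod 57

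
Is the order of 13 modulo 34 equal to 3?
Powers of 13 mod 34: 13^1≡13, 13^2≡33, 13^3≡21, 13^4≡1. 13^3≡21≢1, so ord ≠ 3. No, the actual order is 4.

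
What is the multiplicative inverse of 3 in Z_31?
Since 31 is prime, by Fermat 3^(-1) ≡ 3^{29} ≡ 21 (mod 31). Verify: 3 × 21 = 63 ≡ 1 (mod 31)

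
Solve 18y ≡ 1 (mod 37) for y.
Since 37 is prime, by Fermat 18^(-1) ≡ 18^{35} ≡ 35 (mod 37). Verify: 18 × 35 = 630 ≡ 1 (mod 37)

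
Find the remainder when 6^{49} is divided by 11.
By Fermat: 6^{10} ≡ 1 mod 11. 49 = 4×10 + 9. So 6^{49} ≡ 6^{9} ≡ 2 mod 11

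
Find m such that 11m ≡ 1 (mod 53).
Since 53 is prime, by Fermat 11^(-1) ≡ 11^{51} ≡ 29 (mod 53). Verify: 11 × 29 = 319 ≡ 1 (mod 53)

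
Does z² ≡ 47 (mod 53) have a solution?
By Euler's criterion: 47^{26} ≡ 1 (mod 53). Since this equals 1, 47 is a QR.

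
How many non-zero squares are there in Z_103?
The squaring map on Z_103* is 2-to-1, so there are (102)/2 = 51 QRs.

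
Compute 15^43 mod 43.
Using Fermat: 15^{42} ≡ 1 mod 43. 43 ≡ 1 mod 42. So 15^{43} ≡ 15^{1} ≡ 15 mod 43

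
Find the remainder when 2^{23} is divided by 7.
By Fermat: 2^{6} ≡ 1 mod 7. 23 = 3×6 + 5. So 2^{23} ≡ 2^{5} ≡ 4 mod 7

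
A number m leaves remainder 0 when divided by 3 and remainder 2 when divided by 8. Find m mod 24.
M = 3 × 8 = 24. M₁ = 8, y₁ ≡ 2 mod 3. M₂ = 3, y₂ ≡ 3 mod 8. m = 0×8×2 + 2×3×3 ≡ 18 mod 24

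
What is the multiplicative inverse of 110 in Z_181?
Since 181 is prime, by Fermat 110^(-1) ≡ 110^{179} ≡ 130 (mod 181). Verify: 110 × 130 = 14300 ≡ 1 (mod 181)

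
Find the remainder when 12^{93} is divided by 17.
By Fermat: 12^{16} ≡ 1 mod 17. 93 = 5×16 + 13. So 12^{93} ≡ 12^{13} ≡ 14 mod 17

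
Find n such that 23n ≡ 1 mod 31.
Since 31 is prime, by Fermat 23^(-1) ≡ 23^{29} ≡ 27 mod 31. Verify: 23 × 27 = 621 ≡ 1 mod 31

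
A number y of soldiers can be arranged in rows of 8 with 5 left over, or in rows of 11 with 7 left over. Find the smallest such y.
M = 8 × 11 = 88. M₁ = 11, y₁ ≡ 3 (mod 8). M₂ = 8, y₂ ≡ 7 (mod 11). y = 5×11×3 + 7×8×7 ≡ 29 (mod 88)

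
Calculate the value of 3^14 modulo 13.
Using Fermat: 3^{12} ≡ 1 (mod 13). 14 ≡ 2 (mod 12). So 3^{14} ≡ 3^{2} ≡ 9 (mod 13)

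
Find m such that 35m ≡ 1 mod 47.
Since 47 is prime, by Fermat 35^(-1) ≡ 35^{45} ≡ 43 mod 47. Verify: 35 × 43 = 1505 ≡ 1 mod 47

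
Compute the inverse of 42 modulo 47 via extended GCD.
Extended GCD: 42(-19) + 47(17) = 1. So 42^(-1) ≡ -19 ≡ 28 (mod 47). Verify: 42 × 28 = 1176 ≡ 1 (mod 47)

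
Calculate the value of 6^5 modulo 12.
By repeated squaring mod 12: 6^{1}≡6, 6^{2}≡0, 6^{4}≡0. Then 6^{5} = 6^{4+1} ≡ 0 × 6 ≡ 0 mod 12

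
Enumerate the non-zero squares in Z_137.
QRs mod 137: {1, 2, 4, 7, 8, 9, 11, 14, 15, 16, 17, 18, 19, 22, 25, 28, 30, 32, 34, 36, 37, 38, 39, 44, 49, 50, 56, 59, 60, 61, 63, 64, 65, 68, 69, 72, 73, 74, 76, 77, 78, 81, 87, 88, 93, 98, 99, 100, 101, 103, 105, 107, 109, 112, 115, 118, 119, 120, 121, 122, 123, 126, 128, 129, 130, 133, 135, 136}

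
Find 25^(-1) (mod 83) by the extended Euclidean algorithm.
Extended GCD: 25(10) + 83(-3) = 1. So 25^(-1) ≡ 10 (mod 83). Verify: 25 × 10 = 250 ≡ 1 (mod 83)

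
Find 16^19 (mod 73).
By repeated squaring (mod 73): 16^{1}≡16, 16^{2}≡37, 16^{4}≡55, 16^{8}≡32, 16^{16}≡2. Then 16^{19} = 16^{16+2+1} ≡ 2 × 37 × 16 ≡ 16 (mod 73)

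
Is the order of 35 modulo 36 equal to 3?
Powers of 35 mod 36: 35^1≡35, 35^2≡1. Already 35^2≡1, so the order is 2 < 3. No, the actual order is 2.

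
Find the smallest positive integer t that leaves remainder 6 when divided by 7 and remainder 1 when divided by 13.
M = 7 × 13 = 91. M₁ = 13, y₁ ≡ 6 (mod 7). M₂ = 7, y₂ ≡ 2 (mod 13). t = 6×13×6 + 1×7×2 ≡ 27 (mod 91)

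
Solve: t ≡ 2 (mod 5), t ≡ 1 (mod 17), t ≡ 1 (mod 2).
M = 5 × 17 × 2 = 170. M₁ = 34, y₁ ≡ 4 (mod 5). M₂ = 10, y₂ ≡ 12 (mod 17). M₃ = 85, y₃ ≡ 1 (mod 2). t = 2×34×4 + 1×10×12 + 1×85×1 ≡ 137 (mod 170)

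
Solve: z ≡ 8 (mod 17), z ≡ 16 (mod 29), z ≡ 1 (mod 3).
M = 17 × 29 × 3 = 1479. M₁ = 87, y₁ ≡ 9 (mod 17). M₂ = 51, y₂ ≡ 4 (mod 29). M₃ = 493, y₃ ≡ 1 (mod 3). z = 8×87×9 + 16×51×4 + 1×493×1 ≡ 1147 (mod 1479)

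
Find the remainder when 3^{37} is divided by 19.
By Fermat: 3^{18} ≡ 1 (mod 19). 37 = 2×18 + 1. So 3^{37} ≡ 3^{1} ≡ 3 (mod 19)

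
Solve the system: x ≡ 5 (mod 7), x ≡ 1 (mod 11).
M = 7 × 11 = 77. M₁ = 11, y₁ ≡ 2 (mod 7). M₂ = 7, y₂ ≡ 8 (mod 11). x = 5×11×2 + 1×7×8 ≡ 12 (mod 77)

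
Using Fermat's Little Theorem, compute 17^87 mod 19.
By Fermat: 17^{18} ≡ 1 mod 19. 87 = 4×18 + 15. So 17^{87} ≡ 17^{15} ≡ 7 mod 19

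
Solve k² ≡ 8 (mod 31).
The square roots of 8 mod 31 are 16 and 15. Verify: 16² = 256 ≡ 8 (mod 31)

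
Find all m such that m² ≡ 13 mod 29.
The square roots of 13 mod 29 are 10 and 19. Verify: 10² = 100 ≡ 13 mod 29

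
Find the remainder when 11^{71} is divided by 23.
By Fermat: 11^{22} ≡ 1 mod 23. 71 = 3×22 + 5. So 11^{71} ≡ 11^{5} ≡ 5 mod 23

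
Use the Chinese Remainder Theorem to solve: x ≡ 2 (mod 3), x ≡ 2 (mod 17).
M = 3 × 17 = 51. M₁ = 17, y₁ ≡ 2 (mod 3). M₂ = 3, y₂ ≡ 6 (mod 17). x = 2×17×2 + 2×3×6 ≡ 2 (mod 51)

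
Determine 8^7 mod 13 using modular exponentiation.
By repeated squaring (mod 13): 8^{1}≡8, 8^{2}≡12, 8^{4}≡1. Then 8^{7} = 8^{4+2+1} ≡ 1 × 12 × 8 ≡ 5 (mod 13)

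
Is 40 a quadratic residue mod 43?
By Euler's criterion: 40^{21} ≡ 1 mod 43. Since this equals 1, 40 is a QR.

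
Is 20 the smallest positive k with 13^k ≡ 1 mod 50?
Powers of 13 mod 50: 13^1≡13, 13^2≡19, 13^3≡47, 13^4≡11, 13^5≡43, 13^6≡9, 13^7≡17, 13^8≡21, 13^9≡23, 13^10≡49, 13^11≡37, 13^12≡31, 13^13≡3, 13^14≡39, 13^15≡7, 13^16≡41, 13^17≡33, 13^18≡29, 13^19≡27, 13^20≡1. First k with 13^k≡1 is k=20. Yes, ord_50(13) = 20.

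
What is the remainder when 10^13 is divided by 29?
By repeated squaring mod 29: 10^{1}≡10, 10^{2}≡13, 10^{4}≡24, 10^{8}≡25. Then 10^{13} = 10^{8+4+1} ≡ 25 × 24 × 10 ≡ 26 mod 29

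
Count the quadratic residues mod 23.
For prime 23, there are (p-1)/2 = (23-1)/2 = 11 quadratic residues (excluding 0).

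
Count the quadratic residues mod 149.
The squaring map on Z_149* is 2-to-1, so there are (148)/2 = 74 QRs.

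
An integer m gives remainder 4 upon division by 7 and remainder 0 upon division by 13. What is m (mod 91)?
M = 7 × 13 = 91. M₁ = 13, y₁ ≡ 6 (mod 7). M₂ = 7, y₂ ≡ 2 (mod 13). m = 4×13×6 + 0×7×2 ≡ 39 (mod 91)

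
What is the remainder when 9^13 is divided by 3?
By repeated squaring mod 3: 9^{1}≡0, 9^{2}≡0, 9^{4}≡0, 9^{8}≡0. Then 9^{13} = 9^{8+4+1} ≡ 0 × 0 × 0 ≡ 0 mod 3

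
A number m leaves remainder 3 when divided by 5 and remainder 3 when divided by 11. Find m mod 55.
M = 5 × 11 = 55. M₁ = 11, y₁ ≡ 1 mod 5. M₂ = 5, y₂ ≡ 9 mod 11. m = 3×11×1 + 3×5×9 ≡ 3 mod 55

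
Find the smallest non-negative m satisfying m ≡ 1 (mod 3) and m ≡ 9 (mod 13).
M = 3 × 13 = 39. M₁ = 13, y₁ ≡ 1 (mod 3). M₂ = 3, y₂ ≡ 9 (mod 13). m = 1×13×1 + 9×3×9 ≡ 22 (mod 39)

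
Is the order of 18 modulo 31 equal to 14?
Powers of 18 mod 31: 18^1≡18, 18^2≡14, 18^3≡4, 18^4≡10, 18^5≡25, 18^6≡16, 18^7≡9, 18^8≡7, 18^9≡2, 18^10≡5, 18^11≡28, 18^12≡8, 18^13≡20, 18^14≡19, 18^15≡1. 18^14≡19≢1, so ord ≠ 14. No, the actual order is 15.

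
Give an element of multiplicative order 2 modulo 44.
21 has order 2 mod 44 since 21^{2} ≡ 1 (mod 44) and no smaller power works.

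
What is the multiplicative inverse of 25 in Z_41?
Since 41 is prime, by Fermat 25^(-1) ≡ 25^{39} ≡ 23 mod 41. Verify: 25 × 23 = 575 ≡ 1 mod 41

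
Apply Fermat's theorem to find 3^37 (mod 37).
By Fermat: 3^{36} ≡ 1 (mod 37). So 3^{37} = 3^{36} · 3^{1} ≡ 3^{1} ≡ 3 (mod 37)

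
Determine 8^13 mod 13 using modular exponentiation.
Using Fermat: 8^{12} ≡ 1 mod 13. 13 ≡ 1 mod 12. So 8^{13} ≡ 8^{1} ≡ 8 mod 13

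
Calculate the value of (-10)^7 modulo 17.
By repeated squaring (mod 17): (-10)^{1}≡7, (-10)^{2}≡15, (-10)^{4}≡4. Then (-10)^{7} = (-10)^{4+2+1} ≡ 4 × 15 × 7 ≡ 12 (mod 17)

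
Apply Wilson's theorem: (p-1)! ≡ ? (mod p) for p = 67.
By Wilson's theorem, (66)! ≡ -1 ≡ 66 (mod 67)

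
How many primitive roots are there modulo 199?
A prime p has φ(p-1) primitive roots; here φ(198) = 60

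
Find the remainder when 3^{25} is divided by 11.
By Fermat: 3^{10} ≡ 1 mod 11. 25 = 2×10 + 5. So 3^{25} ≡ 3^{5} ≡ 1 mod 11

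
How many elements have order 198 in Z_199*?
There are φ(199-1) = φ(198) = 60 primitive roots modulo 199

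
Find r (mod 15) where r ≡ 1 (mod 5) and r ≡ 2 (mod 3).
M = 5 × 3 = 15. M₁ = 3, y₁ ≡ 2 (mod 5). M₂ = 5, y₂ ≡ 2 (mod 3). r = 1×3×2 + 2×5×2 ≡ 11 (mod 15)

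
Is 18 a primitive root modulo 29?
ord_29(18) divides 28. For each prime q|28: 18^{14}≡28, 18^{4}≡25, none ≡ 1. So 18 has order 28 and is a primitive root mod 29.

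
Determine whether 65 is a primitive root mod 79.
65^{13} ≡ 1 (mod 79) and 13 < 78, so ord_79(65) = 13 ≠ 78 and 65 is not a primitive root.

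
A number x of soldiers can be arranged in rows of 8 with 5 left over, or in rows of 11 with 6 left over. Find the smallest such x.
M = 8 × 11 = 88. M₁ = 11, y₁ ≡ 3 mod 8. M₂ = 8, y₂ ≡ 7 mod 11. x = 5×11×3 + 6×8×7 ≡ 61 mod 88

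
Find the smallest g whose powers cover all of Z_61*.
g = 2. Powers: [2, 4, 8, 16, 32, 3, 6, 12, ...] generates all 60 non-zero residues.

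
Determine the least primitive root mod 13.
g = 2. Powers: [2, 4, 8, 3, 6, 12, 11, 9, 5, 10, ...] generates all 12 non-zero residues.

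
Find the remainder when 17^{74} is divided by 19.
By Fermat: 17^{18} ≡ 1 mod 19. 74 = 4×18 + 2. So 17^{74} ≡ 17^{2} ≡ 4 mod 19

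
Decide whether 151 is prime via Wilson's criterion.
(150)! mod 151 = 150. Since 150 ≡ -1 mod 151, 151 is prime.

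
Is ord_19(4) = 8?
Powers of 4 mod 19: 4^1≡4, 4^2≡16, 4^3≡7, 4^4≡9, 4^5≡17, 4^6≡11, 4^7≡6, 4^8≡5, 4^9≡1. 4^8≡5≢1, so ord ≠ 8. No, the actual order is 9.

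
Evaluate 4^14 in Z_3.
Using Fermat: 4^{2} ≡ 1 mod 3. 14 ≡ 0 mod 2. So 4^{14} ≡ 4^{0} ≡ 1 mod 3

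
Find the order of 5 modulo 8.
Powers of 5 mod 8: 5^1≡5, 5^2≡1. Order = 2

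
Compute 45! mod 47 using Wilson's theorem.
(46)! = (45)! × (46) ≡ -1 mod 47. So (45)! ≡ -1 × (46)^(-1) ≡ (-1)×(-1) = 1 mod 47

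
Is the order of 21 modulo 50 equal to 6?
Powers of 21 mod 50: 21^1≡21, 21^2≡41, 21^3≡11, 21^4≡31, 21^5≡1. Already 21^5≡1, so the order is 5 < 6. No, the actual order is 5.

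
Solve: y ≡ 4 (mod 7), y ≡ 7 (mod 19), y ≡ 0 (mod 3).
M = 7 × 19 × 3 = 399. M₁ = 57, y₁ ≡ 1 (mod 7). M₂ = 21, y₂ ≡ 10 (mod 19). M₃ = 133, y₃ ≡ 1 (mod 3). y = 4×57×1 + 7×21×10 + 0×133×1 ≡ 102 (mod 399)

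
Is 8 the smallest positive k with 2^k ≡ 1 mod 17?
Powers of 2 mod 17: 2^1≡2, 2^2≡4, 2^3≡8, 2^4≡16, 2^5≡15, 2^6≡13, 2^7≡9, 2^8≡1. First k with 2^k≡1 is k=8. Yes, ord_17(2) = 8.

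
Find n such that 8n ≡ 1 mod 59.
Since 59 is prime, by Fermat 8^(-1) ≡ 8^{57} ≡ 37 mod 59. Verify: 8 × 37 = 296 ≡ 1 mod 59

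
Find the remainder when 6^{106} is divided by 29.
By Fermat: 6^{28} ≡ 1 (mod 29). 106 = 3×28 + 22. So 6^{106} ≡ 6^{22} ≡ 23 (mod 29)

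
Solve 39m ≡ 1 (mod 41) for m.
Since 41 is prime, by Fermat 39^(-1) ≡ 39^{39} ≡ 20 (mod 41). Verify: 39 × 20 = 780 ≡ 1 (mod 41)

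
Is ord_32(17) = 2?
Powers of 17 mod 32: 17^1≡17, 17^2≡1. First k with 17^k≡1 is k=2. Yes, ord_32(17) = 2.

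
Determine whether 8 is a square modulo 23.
By Euler's criterion: 8^{11} ≡ 1 (mod 23). Since this equals 1, 8 is a QR.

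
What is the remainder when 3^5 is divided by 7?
By repeated squaring mod 7: 3^{1}≡3, 3^{2}≡2, 3^{4}≡4. Then 3^{5} = 3^{4+1} ≡ 4 × 3 ≡ 5 mod 7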